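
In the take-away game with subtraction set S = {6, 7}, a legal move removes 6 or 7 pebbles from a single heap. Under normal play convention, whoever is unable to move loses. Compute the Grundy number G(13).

0

n :  0  1  2  3  4  5  6  7  8  9 10 11 12 13
G :  0  0  0  0  0  0  1  1  1  1  1  1  2  0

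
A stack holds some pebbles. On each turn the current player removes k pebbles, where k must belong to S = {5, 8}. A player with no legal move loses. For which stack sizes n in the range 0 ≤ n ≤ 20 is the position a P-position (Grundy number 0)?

0, 1, 2, 3, 4, 13, 14, 15, 16, 17

G(0) = 0
G(1) = mex{} = 0
G(2) = mex{} = 0
G(3) = mex{} = 0
G(4) = mex{} = 0
G(5) = mex{0} = 1
G(6) = mex{0} = 1
G(7) = mex{0} = 1
G(8) = mex{0,0} = 1
G(9) = mex{0,0} = 1
G(10) = mex{1,0} = 2
G(11) = mex{1,0} = 2
G(12) = mex{1,0} = 2
G(13) = mex{1,1} = 0
G(14) = mex{1,1} = 0
G(15) = mex{2,1} = 0
G(16) = mex{2,1} = 0
G(17) = mex{2,1} = 0
G(18) = mex{0,2} = 1
G(19) = mex{0,2} = 1
G(20) = mex{0,2} = 1
P-positions are exactly the n with G(n) = 0.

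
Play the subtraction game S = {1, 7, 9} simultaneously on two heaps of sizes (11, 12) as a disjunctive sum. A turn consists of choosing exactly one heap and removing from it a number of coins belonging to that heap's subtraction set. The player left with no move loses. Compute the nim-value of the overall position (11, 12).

1

All heaps use S = {1, 7, 9}:
n :  0  1  2  3  4  5  6  7  8  9 10 11 12
G :  0  1  0  1  0  1  0  1  0  1  0  1  0
Heap A: G(11) = 1.
Heap B: G(12) = 0.
Combined Grundy value = 1 ⊕ 0 = 1.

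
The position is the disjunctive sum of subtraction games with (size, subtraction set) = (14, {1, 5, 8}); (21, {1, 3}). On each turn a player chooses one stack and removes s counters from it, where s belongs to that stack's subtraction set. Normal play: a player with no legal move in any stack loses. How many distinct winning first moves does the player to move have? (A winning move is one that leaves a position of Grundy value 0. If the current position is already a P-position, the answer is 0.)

0

Stack A, S = {1, 5, 8}:
G(0) = 0
G(1) = mex{0} = 1
G(2) = mex{1} = 0
G(3) = mex{0} = 1
G(4) = mex{1} = 0
G(5) = mex{0,0} = 1
G(6) = mex{1,1} = 0
G(7) = mex{0,0} = 1
G(8) = mex{1,1,0} = 2
G(9) = mex{2,0,1} = 3
G(10) = mex{3,1,0} = 2
G(11) = mex{2,0,1} = 3
G(12) = mex{3,1,0} = 2
G(13) = mex{2,2,1} = 0
G(14) = mex{0,3,0} = 1
G_A(14) = 1.
Stack B, S = {1, 3}:
n :  0  1  2  3  4  5  6  7  8  9 10 11 12 13 14 15 16 17 18 19 20 21
G :  0  1  0  1  0  1  0  1  0  1  0  1  0  1  0  1  0  1  0  1  0  1
G_B(21) = 1.
Combined Grundy value = 1 ⊕ 1 = 0.
A winning move leaves total XOR = 0, i.e. changes one component's Grundy value g to g ⊕ X where X is the current total.
Stack A: target g' = 1⊕0 = 1, but every legal move changes the Grundy value (mex property), so 0 moves.
Stack B: target g' = 1⊕0 = 1, but every legal move changes the Grundy value (mex property), so 0 moves.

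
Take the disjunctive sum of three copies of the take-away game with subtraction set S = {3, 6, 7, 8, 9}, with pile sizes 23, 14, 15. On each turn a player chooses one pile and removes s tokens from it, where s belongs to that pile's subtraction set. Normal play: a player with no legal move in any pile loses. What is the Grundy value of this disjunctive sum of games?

All piles use S = {3, 6, 7, 8, 9}:
G(0) = 0
G(1) = mex{} = 0
G(2) = mex{} = 0
G(3) = mex{0} = 1
G(4) = mex{0} = 1
G(5) = mex{0} = 1
G(6) = mex{1,0} = 2
G(7) = mex{1,0,0} = 2
G(8) = mex{1,0,0,0} = 2
G(9) = mex{2,1,0,0,0} = 3
G(10) = mex{2,1,1,0,0} = 3
G(11) = mex{2,1,1,1,0} = 3
G(12) = mex{3,2,1,1,1} = 0
G(13) = mex{3,2,2,1,1} = 0
G(14) = mex{3,2,2,2,1} = 0
G(15) = mex{0,3,2,2,2} = 1
G(16) = mex{0,3,3,2,2} = 1
G(17) = mex{0,3,3,3,2} = 1
G(18) = mex{1,0,3,3,3} = 2
G(19) = mex{1,0,0,3,3} = 2
G(20) = mex{1,0,0,0,3} = 2
G(21) = mex{2,1,0,0,0} = 3
G(22) = mex{2,1,1,0,0} = 3
G(23) = mex{2,1,1,1,0} = 3
Pile A: G(23) = 3.
Pile B: G(14) = 0.
Pile C: G(15) = 1.
Combined Grundy value = 3 ⊕ 0 ⊕ 1 = 2.

2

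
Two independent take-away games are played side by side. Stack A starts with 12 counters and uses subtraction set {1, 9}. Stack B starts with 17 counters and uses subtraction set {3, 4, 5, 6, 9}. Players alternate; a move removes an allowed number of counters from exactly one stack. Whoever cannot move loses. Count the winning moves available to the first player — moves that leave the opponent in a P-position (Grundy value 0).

Stack A, S = {1, 9}:
n :  0  1  2  3  4  5  6  7  8  9 10 11 12
G :  0  1  0  1  0  1  0  1  0  1  0  1  0
G_A(12) = 0.
Stack B, S = {3, 4, 5, 6, 9}:
n :  0  1  2  3  4  5  6  7  8  9 10 11 12 13 14 15 16 17
G :  0  0  0  1  1  1  2  2  2  3  3  3  0  0  0  1  1  1
G_B(17) = 1.
Combined Grundy value = 0 ⊕ 1 = 1.
A winning move leaves total XOR = 0, i.e. changes one component's Grundy value g to g ⊕ X where X is the current total.
Stack A: need g' = 0⊕1 = 1. Options: 12−1→G=1, 12−9→G=1. Hits: 2.
Stack B: need g' = 1⊕1 = 0. Options: 17−3→G=0, 17−4→G=0, 17−5→G=0, 17−6→G=3, 17−9→G=2. Hits: 3.

5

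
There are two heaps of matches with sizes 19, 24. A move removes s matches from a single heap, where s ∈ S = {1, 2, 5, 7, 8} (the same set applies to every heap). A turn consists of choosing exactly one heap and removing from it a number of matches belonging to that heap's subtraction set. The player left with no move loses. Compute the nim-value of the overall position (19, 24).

All heaps use S = {1, 2, 5, 7, 8}:
G(0) = 0
G(1) = mex{0} = 1
G(2) = mex{1,0} = 2
G(3) = mex{2,1} = 0
G(4) = mex{0,2} = 1
G(5) = mex{1,0,0} = 2
G(6) = mex{2,1,1} = 0
G(7) = mex{0,2,2,0} = 1
G(8) = mex{1,0,0,1,0} = 2
G(9) = mex{2,1,1,2,1} = 0
G(10) = mex{0,2,2,0,2} = 1
G(11) = mex{1,0,0,1,0} = 2
G(12) = mex{2,1,1,2,1} = 0
G(13) = mex{0,2,2,0,2} = 1
G(14) = mex{1,0,0,1,0} = 2
G(15) = mex{2,1,1,2,1} = 0
G(16) = mex{0,2,2,0,2} = 1
G(17) = mex{1,0,0,1,0} = 2
G(18) = mex{2,1,1,2,1} = 0
G(19) = mex{0,2,2,0,2} = 1
G(20) = mex{1,0,0,1,0} = 2
G(21) = mex{2,1,1,2,1} = 0
G(22) = mex{0,2,2,0,2} = 1
G(23) = mex{1,0,0,1,0} = 2
G(24) = mex{2,1,1,2,1} = 0
Heap A: G(19) = 1.
Heap B: G(24) = 0.
Combined Grundy value = 1 ⊕ 0 = 1.

1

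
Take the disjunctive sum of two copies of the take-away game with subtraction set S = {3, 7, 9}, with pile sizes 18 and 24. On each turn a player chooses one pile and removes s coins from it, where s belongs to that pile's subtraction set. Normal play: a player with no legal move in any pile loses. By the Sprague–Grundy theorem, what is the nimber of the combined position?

0

All piles use S = {3, 7, 9}:
G(0) = 0
G(1) = mex{} = 0
G(2) = mex{} = 0
G(3) = mex{0} = 1
G(4) = mex{0} = 1
G(5) = mex{0} = 1
G(6) = mex{1} = 0
G(7) = mex{1,0} = 2
G(8) = mex{1,0} = 2
G(9) = mex{0,0,0} = 1
G(10) = mex{2,1,0} = 3
G(11) = mex{2,1,0} = 3
G(12) = mex{1,1,1} = 0
G(13) = mex{3,0,1} = 2
G(14) = mex{3,2,1} = 0
G(15) = mex{0,2,0} = 1
G(16) = mex{2,1,2} = 0
G(17) = mex{0,3,2} = 1
G(18) = mex{1,3,1} = 0
G(19) = mex{0,0,3} = 1
G(20) = mex{1,2,3} = 0
G(21) = mex{0,0,0} = 1
G(22) = mex{1,1,2} = 0
G(23) = mex{0,0,0} = 1
G(24) = mex{1,1,1} = 0
Pile A: G(18) = 0.
Pile B: G(24) = 0.
Combined Grundy value = 0 ⊕ 0 = 0.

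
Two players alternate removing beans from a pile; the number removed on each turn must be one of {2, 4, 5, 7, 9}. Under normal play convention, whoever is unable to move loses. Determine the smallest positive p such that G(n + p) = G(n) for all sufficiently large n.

11

n :  0  1  2  3  4  5  6  7  8  9 10 11 12 13 14 15 16 17 18 19 20 21 22 23
G :  0  0  1  1  2  2  3  3  4  4  5  0  0  1  1  2  2  3  3  4  4  5  0  0
G(n+11) = G(n) holds for n = 0,…,8 (a full window of length max(S) = 9), so the sequence is purely periodic with period 11.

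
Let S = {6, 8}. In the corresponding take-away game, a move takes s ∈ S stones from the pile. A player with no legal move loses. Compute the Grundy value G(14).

G(0) = 0
G(1) = mex{} = 0
G(2) = mex{} = 0
G(3) = mex{} = 0
G(4) = mex{} = 0
G(5) = mex{} = 0
G(6) = mex{0} = 1
G(7) = mex{0} = 1
G(8) = mex{0,0} = 1
G(9) = mex{0,0} = 1
G(10) = mex{0,0} = 1
G(11) = mex{0,0} = 1
G(12) = mex{1,0} = 2
G(13) = mex{1,0} = 2
G(14) = mex{1,1} = 0

0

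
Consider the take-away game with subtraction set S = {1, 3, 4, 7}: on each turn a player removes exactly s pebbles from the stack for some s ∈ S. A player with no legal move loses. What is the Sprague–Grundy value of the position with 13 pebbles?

G(0) = 0
G(1) = mex{0} = 1
G(2) = mex{1} = 0
G(3) = mex{0,0} = 1
G(4) = mex{1,1,0} = 2
G(5) = mex{2,0,1} = 3
G(6) = mex{3,1,0} = 2
G(7) = mex{2,2,1,0} = 3
G(8) = mex{3,3,2,1} = 0
G(9) = mex{0,2,3,0} = 1
G(10) = mex{1,3,2,1} = 0
G(11) = mex{0,0,3,2} = 1
G(12) = mex{1,1,0,3} = 2
G(13) = mex{2,0,1,2} = 3

3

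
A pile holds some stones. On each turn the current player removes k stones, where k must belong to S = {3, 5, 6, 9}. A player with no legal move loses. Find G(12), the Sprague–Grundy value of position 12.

n :  0  1  2  3  4  5  6  7  8  9 10 11 12
G :  0  0  0  1  1  1  2  2  2  3  3  3  0

0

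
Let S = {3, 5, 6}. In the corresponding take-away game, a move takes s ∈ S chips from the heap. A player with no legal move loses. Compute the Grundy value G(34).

2

G(0) = 0
G(1) = mex{} = 0
G(2) = mex{} = 0
G(3) = mex{0} = 1
G(4) = mex{0} = 1
G(5) = mex{0,0} = 1
G(6) = mex{1,0,0} = 2
G(7) = mex{1,0,0} = 2
G(8) = mex{1,1,0} = 2
G(9) = mex{2,1,1} = 0
G(10) = mex{2,1,1} = 0
G(11) = mex{2,2,1} = 0
G(12) = mex{0,2,2} = 1
G(13) = mex{0,2,2} = 1
G(14) = mex{0,0,2} = 1
G(15) = mex{1,0,0} = 2
G(16) = mex{1,0,0} = 2
G(17) = mex{1,1,0} = 2
G(18) = mex{2,1,1} = 0
G(19) = mex{2,1,1} = 0
G(20) = mex{2,2,1} = 0
G(21) = mex{0,2,2} = 1
G(22) = mex{0,2,2} = 1
G(23) = mex{0,0,2} = 1
G(24) = mex{1,0,0} = 2
G(25) = mex{1,0,0} = 2
G(26) = mex{1,1,0} = 2
G(27) = mex{2,1,1} = 0
G(28) = mex{2,1,1} = 0
G(29) = mex{2,2,1} = 0
G(30) = mex{0,2,2} = 1
G(31) = mex{0,2,2} = 1
G(32) = mex{0,0,2} = 1
G(33) = mex{1,0,0} = 2
G(34) = mex{1,0,0} = 2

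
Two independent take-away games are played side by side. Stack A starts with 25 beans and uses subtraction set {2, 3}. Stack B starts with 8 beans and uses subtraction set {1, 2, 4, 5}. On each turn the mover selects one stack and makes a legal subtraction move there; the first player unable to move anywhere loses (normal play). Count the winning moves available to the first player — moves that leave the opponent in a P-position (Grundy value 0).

Stack A, S = {2, 3}:
n :  0  1  2  3  4  5  6  7  8  9 10 11 12 13 14 15 16 17 18 19 20 21 22 23 24 25
G :  0  0  1  1  2  0  0  1  1  2  0  0  1  1  2  0  0  1  1  2  0  0  1  1  2  0
G_A(25) = 0.
Stack B, S = {1, 2, 4, 5}:
n : 0 1 2 3 4 5 6 7 8
G : 0 1 2 0 1 2 0 1 2
G_B(8) = 2.
Combined Grundy value = 0 ⊕ 2 = 2.
A winning move leaves total XOR = 0, i.e. changes one component's Grundy value g to g ⊕ X where X is the current total.
Stack A: need g' = 0⊕2 = 2. Options: 25−2→G=1, 25−3→G=1. Hits: 0.
Stack B: need g' = 2⊕2 = 0. Options: 8−1→G=1, 8−2→G=0, 8−4→G=1, 8−5→G=0. Hits: 2.

2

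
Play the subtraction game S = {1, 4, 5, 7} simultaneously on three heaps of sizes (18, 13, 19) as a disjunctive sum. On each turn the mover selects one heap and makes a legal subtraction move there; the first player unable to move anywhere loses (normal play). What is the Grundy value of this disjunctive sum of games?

2

All heaps use S = {1, 4, 5, 7}:
G(0) = 0
G(1) = mex{0} = 1
G(2) = mex{1} = 0
G(3) = mex{0} = 1
G(4) = mex{1,0} = 2
G(5) = mex{2,1,0} = 3
G(6) = mex{3,0,1} = 2
G(7) = mex{2,1,0,0} = 3
G(8) = mex{3,2,1,1} = 0
G(9) = mex{0,3,2,0} = 1
G(10) = mex{1,2,3,1} = 0
G(11) = mex{0,3,2,2} = 1
G(12) = mex{1,0,3,3} = 2
G(13) = mex{2,1,0,2} = 3
G(14) = mex{3,0,1,3} = 2
G(15) = mex{2,1,0,0} = 3
G(16) = mex{3,2,1,1} = 0
G(17) = mex{0,3,2,0} = 1
G(18) = mex{1,2,3,1} = 0
G(19) = mex{0,3,2,2} = 1
Heap A: G(18) = 0.
Heap B: G(13) = 3.
Heap C: G(19) = 1.
Combined Grundy value = 0 ⊕ 3 ⊕ 1 = 2.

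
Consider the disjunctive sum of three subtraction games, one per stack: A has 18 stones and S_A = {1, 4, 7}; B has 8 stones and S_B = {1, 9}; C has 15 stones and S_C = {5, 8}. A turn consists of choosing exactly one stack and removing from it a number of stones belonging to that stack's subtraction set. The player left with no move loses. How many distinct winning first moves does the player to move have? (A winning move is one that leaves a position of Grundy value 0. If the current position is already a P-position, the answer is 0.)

0

Stack A, S = {1, 4, 7}:
n :  0  1  2  3  4  5  6  7  8  9 10 11 12 13 14 15 16 17 18
G :  0  1  0  1  2  0  1  2  0  1  0  1  2  0  1  2  0  1  0
G_A(18) = 0.
Stack B, S = {1, 9}:
n : 0 1 2 3 4 5 6 7 8
G : 0 1 0 1 0 1 0 1 0
G_B(8) = 0.
Stack C, S = {5, 8}:
G(0) = 0
G(1) = mex{} = 0
G(2) = mex{} = 0
G(3) = mex{} = 0
G(4) = mex{} = 0
G(5) = mex{0} = 1
G(6) = mex{0} = 1
G(7) = mex{0} = 1
G(8) = mex{0,0} = 1
G(9) = mex{0,0} = 1
G(10) = mex{1,0} = 2
G(11) = mex{1,0} = 2
G(12) = mex{1,0} = 2
G(13) = mex{1,1} = 0
G(14) = mex{1,1} = 0
G(15) = mex{2,1} = 0
G_C(15) = 0.
Combined Grundy value = 0 ⊕ 0 ⊕ 0 = 0.
A winning move leaves total XOR = 0, i.e. changes one component's Grundy value g to g ⊕ X where X is the current total.
Stack A: target g' = 0⊕0 = 0, but every legal move changes the Grundy value (mex property), so 0 moves.
Stack B: target g' = 0⊕0 = 0, but every legal move changes the Grundy value (mex property), so 0 moves.
Stack C: target g' = 0⊕0 = 0, but every legal move changes the Grundy value (mex property), so 0 moves.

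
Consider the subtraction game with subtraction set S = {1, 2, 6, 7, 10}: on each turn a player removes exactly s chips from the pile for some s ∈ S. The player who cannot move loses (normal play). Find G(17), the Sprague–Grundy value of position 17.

G(0) = 0
G(1) = mex{0} = 1
G(2) = mex{1,0} = 2
G(3) = mex{2,1} = 0
G(4) = mex{0,2} = 1
G(5) = mex{1,0} = 2
G(6) = mex{2,1,0} = 3
G(7) = mex{3,2,1,0} = 4
G(8) = mex{4,3,2,1} = 0
G(9) = mex{0,4,0,2} = 1
G(10) = mex{1,0,1,0,0} = 2
G(11) = mex{2,1,2,1,1} = 0
G(12) = mex{0,2,3,2,2} = 1
G(13) = mex{1,0,4,3,0} = 2
G(14) = mex{2,1,0,4,1} = 3
G(15) = mex{3,2,1,0,2} = 4
G(16) = mex{4,3,2,1,3} = 0
G(17) = mex{0,4,0,2,4} = 1

1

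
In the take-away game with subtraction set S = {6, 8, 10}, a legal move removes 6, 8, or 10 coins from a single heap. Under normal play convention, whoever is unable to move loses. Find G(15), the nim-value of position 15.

2

G(0) = 0
G(1) = mex{} = 0
G(2) = mex{} = 0
G(3) = mex{} = 0
G(4) = mex{} = 0
G(5) = mex{} = 0
G(6) = mex{0} = 1
G(7) = mex{0} = 1
G(8) = mex{0,0} = 1
G(9) = mex{0,0} = 1
G(10) = mex{0,0,0} = 1
G(11) = mex{0,0,0} = 1
G(12) = mex{1,0,0} = 2
G(13) = mex{1,0,0} = 2
G(14) = mex{1,1,0} = 2
G(15) = mex{1,1,0} = 2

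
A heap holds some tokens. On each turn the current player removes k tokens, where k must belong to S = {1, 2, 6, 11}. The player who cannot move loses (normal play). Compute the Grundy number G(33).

n :  0  1  2  3  4  5  6  7  8  9 10 11 12 13 14 15 16 17 18 19 20 21 22 23 24 25 26 27 28 29 30 31 32 33
G :  0  1  2  0  1  2  3  0  1  2  0  1  2  3  4  0  1  2  3  0  1  2  0  1  2  3  4  0  1  2  3  0  1  2

2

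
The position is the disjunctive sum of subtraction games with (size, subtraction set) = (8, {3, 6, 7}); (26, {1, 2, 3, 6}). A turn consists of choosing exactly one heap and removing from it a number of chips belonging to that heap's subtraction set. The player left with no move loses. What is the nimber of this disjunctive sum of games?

0

Heap A, S = {3, 6, 7}:
G(0) = 0
G(1) = mex{} = 0
G(2) = mex{} = 0
G(3) = mex{0} = 1
G(4) = mex{0} = 1
G(5) = mex{0} = 1
G(6) = mex{1,0} = 2
G(7) = mex{1,0,0} = 2
G(8) = mex{1,0,0} = 2
G_A(8) = 2.
Heap B, S = {1, 2, 3, 6}:
n :  0  1  2  3  4  5  6  7  8  9 10 11 12 13 14 15 16 17 18 19 20 21 22 23 24 25 26
G :  0  1  2  3  0  1  2  3  0  1  2  3  0  1  2  3  0  1  2  3  0  1  2  3  0  1  2
G_B(26) = 2.
Combined Grundy value = 2 ⊕ 2 = 0.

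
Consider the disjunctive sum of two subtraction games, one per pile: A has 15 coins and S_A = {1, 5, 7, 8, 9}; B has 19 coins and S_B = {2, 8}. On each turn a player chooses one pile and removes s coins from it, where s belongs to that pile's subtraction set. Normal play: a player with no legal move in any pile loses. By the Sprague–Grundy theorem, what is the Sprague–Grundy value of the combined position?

Pile A, S = {1, 5, 7, 8, 9}:
G(0) = 0
G(1) = mex{0} = 1
G(2) = mex{1} = 0
G(3) = mex{0} = 1
G(4) = mex{1} = 0
G(5) = mex{0,0} = 1
G(6) = mex{1,1} = 0
G(7) = mex{0,0,0} = 1
G(8) = mex{1,1,1,0} = 2
G(9) = mex{2,0,0,1,0} = 3
G(10) = mex{3,1,1,0,1} = 2
G(11) = mex{2,0,0,1,0} = 3
G(12) = mex{3,1,1,0,1} = 2
G(13) = mex{2,2,0,1,0} = 3
G(14) = mex{3,3,1,0,1} = 2
G(15) = mex{2,2,2,1,0} = 3
G_A(15) = 3.
Pile B, S = {2, 8}:
n :  0  1  2  3  4  5  6  7  8  9 10 11 12 13 14 15 16 17 18 19
G :  0  0  1  1  0  0  1  1  2  2  0  0  1  1  0  0  1  1  2  2
G_B(19) = 2.
Combined Grundy value = 3 ⊕ 2 = 1.

1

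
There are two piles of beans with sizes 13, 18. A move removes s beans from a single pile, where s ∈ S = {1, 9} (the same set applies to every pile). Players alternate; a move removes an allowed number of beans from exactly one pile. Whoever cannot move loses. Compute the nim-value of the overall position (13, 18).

All piles use S = {1, 9}:
G(0) = 0
G(1) = mex{0} = 1
G(2) = mex{1} = 0
G(3) = mex{0} = 1
G(4) = mex{1} = 0
G(5) = mex{0} = 1
G(6) = mex{1} = 0
G(7) = mex{0} = 1
G(8) = mex{1} = 0
G(9) = mex{0,0} = 1
G(10) = mex{1,1} = 0
G(11) = mex{0,0} = 1
G(12) = mex{1,1} = 0
G(13) = mex{0,0} = 1
G(14) = mex{1,1} = 0
G(15) = mex{0,0} = 1
G(16) = mex{1,1} = 0
G(17) = mex{0,0} = 1
G(18) = mex{1,1} = 0
Pile A: G(13) = 1.
Pile B: G(18) = 0.
Combined Grundy value = 1 ⊕ 0 = 1.

1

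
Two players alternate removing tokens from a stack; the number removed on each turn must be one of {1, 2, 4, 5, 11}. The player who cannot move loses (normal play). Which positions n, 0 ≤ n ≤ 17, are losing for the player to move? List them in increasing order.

0, 3, 6, 9, 12, 15

G(0) = 0
G(1) = mex{0} = 1
G(2) = mex{1,0} = 2
G(3) = mex{2,1} = 0
G(4) = mex{0,2,0} = 1
G(5) = mex{1,0,1,0} = 2
G(6) = mex{2,1,2,1} = 0
G(7) = mex{0,2,0,2} = 1
G(8) = mex{1,0,1,0} = 2
G(9) = mex{2,1,2,1} = 0
G(10) = mex{0,2,0,2} = 1
G(11) = mex{1,0,1,0,0} = 2
G(12) = mex{2,1,2,1,1} = 0
G(13) = mex{0,2,0,2,2} = 1
G(14) = mex{1,0,1,0,0} = 2
G(15) = mex{2,1,2,1,1} = 0
G(16) = mex{0,2,0,2,2} = 1
G(17) = mex{1,0,1,0,0} = 2
P-positions are exactly the n with G(n) = 0.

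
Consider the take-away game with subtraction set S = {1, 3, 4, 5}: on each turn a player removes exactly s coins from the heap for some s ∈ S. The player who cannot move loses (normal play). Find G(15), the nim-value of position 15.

n :  0  1  2  3  4  5  6  7  8  9 10 11 12 13 14 15
G :  0  1  0  1  2  3  2  3  0  1  0  1  2  3  2  3

3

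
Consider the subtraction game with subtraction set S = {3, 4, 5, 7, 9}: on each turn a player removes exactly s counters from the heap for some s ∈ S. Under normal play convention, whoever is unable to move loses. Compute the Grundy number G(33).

3

n :  0  1  2  3  4  5  6  7  8  9 10 11 12 13 14 15 16 17 18 19 20 21 22 23 24 25 26 27 28 29 30 31 32 33
G :  0  0  0  1  1  1  2  2  2  3  3  3  0  0  0  1  1  1  2  2  2  3  3  3  0  0  0  1  1  1  2  2  2  3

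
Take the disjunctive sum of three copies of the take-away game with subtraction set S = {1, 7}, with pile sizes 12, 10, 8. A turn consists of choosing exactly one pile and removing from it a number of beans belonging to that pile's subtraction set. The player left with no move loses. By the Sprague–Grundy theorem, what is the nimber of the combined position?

0

All piles use S = {1, 7}:
n :  0  1  2  3  4  5  6  7  8  9 10 11 12
G :  0  1  0  1  0  1  0  1  0  1  0  1  0
Pile A: G(12) = 0.
Pile B: G(10) = 0.
Pile C: G(8) = 0.
Combined Grundy value = 0 ⊕ 0 ⊕ 0 = 0.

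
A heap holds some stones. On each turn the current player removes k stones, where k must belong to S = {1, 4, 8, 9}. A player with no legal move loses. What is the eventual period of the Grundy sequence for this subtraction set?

n :  0  1  2  3  4  5  6  7  8  9 10 11 12 13 14 15 16 17 18 19 20 21 22 23 24 25 26 27 28 29 30 31 32 33 34 35
G :  0  1  0  1  2  0  1  0  1  2  3  2  0  1  2  3  2  0  1  0  1  2  0  1  0  1  2  3  2  0  1  2  3  2  0  1
G(n+17) = G(n) holds for n = 0,…,8 (a full window of length max(S) = 9), so the sequence is purely periodic with period 17.

17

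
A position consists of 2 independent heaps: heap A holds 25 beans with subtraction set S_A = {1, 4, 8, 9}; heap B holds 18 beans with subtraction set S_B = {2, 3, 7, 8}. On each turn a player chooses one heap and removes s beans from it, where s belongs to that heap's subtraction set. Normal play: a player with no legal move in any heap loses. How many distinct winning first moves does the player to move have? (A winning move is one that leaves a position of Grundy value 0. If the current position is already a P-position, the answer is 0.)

0

Heap A, S = {1, 4, 8, 9}:
G(0) = 0
G(1) = mex{0} = 1
G(2) = mex{1} = 0
G(3) = mex{0} = 1
G(4) = mex{1,0} = 2
G(5) = mex{2,1} = 0
G(6) = mex{0,0} = 1
G(7) = mex{1,1} = 0
G(8) = mex{0,2,0} = 1
G(9) = mex{1,0,1,0} = 2
G(10) = mex{2,1,0,1} = 3
G(11) = mex{3,0,1,0} = 2
G(12) = mex{2,1,2,1} = 0
G(13) = mex{0,2,0,2} = 1
G(14) = mex{1,3,1,0} = 2
G(15) = mex{2,2,0,1} = 3
G(16) = mex{3,0,1,0} = 2
G(17) = mex{2,1,2,1} = 0
G(18) = mex{0,2,3,2} = 1
G(19) = mex{1,3,2,3} = 0
G(20) = mex{0,2,0,2} = 1
G(21) = mex{1,0,1,0} = 2
G(22) = mex{2,1,2,1} = 0
G(23) = mex{0,0,3,2} = 1
G(24) = mex{1,1,2,3} = 0
G(25) = mex{0,2,0,2} = 1
G_A(25) = 1.
Heap B, S = {2, 3, 7, 8}:
n :  0  1  2  3  4  5  6  7  8  9 10 11 12 13 14 15 16 17 18
G :  0  0  1  1  2  0  0  1  1  2  0  0  1  1  2  0  0  1  1
G_B(18) = 1.
Combined Grundy value = 1 ⊕ 1 = 0.
A winning move leaves total XOR = 0, i.e. changes one component's Grundy value g to g ⊕ X where X is the current total.
Heap A: target g' = 1⊕0 = 1, but every legal move changes the Grundy value (mex property), so 0 moves.
Heap B: target g' = 1⊕0 = 1, but every legal move changes the Grundy value (mex property), so 0 moves.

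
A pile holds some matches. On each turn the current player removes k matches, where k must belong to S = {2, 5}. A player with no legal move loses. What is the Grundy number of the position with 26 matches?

2

n :  0  1  2  3  4  5  6  7  8  9 10 11 12 13 14 15 16 17 18 19 20 21 22 23 24 25 26
G :  0  0  1  1  0  2  1  0  0  1  1  0  2  1  0  0  1  1  0  2  1  0  0  1  1  0  2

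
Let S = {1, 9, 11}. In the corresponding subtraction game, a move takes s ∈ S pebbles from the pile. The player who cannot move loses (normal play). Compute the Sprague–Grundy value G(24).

0

G(0) = 0
G(1) = mex{0} = 1
G(2) = mex{1} = 0
G(3) = mex{0} = 1
G(4) = mex{1} = 0
G(5) = mex{0} = 1
G(6) = mex{1} = 0
G(7) = mex{0} = 1
G(8) = mex{1} = 0
G(9) = mex{0,0} = 1
G(10) = mex{1,1} = 0
G(11) = mex{0,0,0} = 1
G(12) = mex{1,1,1} = 0
G(13) = mex{0,0,0} = 1
G(14) = mex{1,1,1} = 0
G(15) = mex{0,0,0} = 1
G(16) = mex{1,1,1} = 0
G(17) = mex{0,0,0} = 1
G(18) = mex{1,1,1} = 0
G(19) = mex{0,0,0} = 1
G(20) = mex{1,1,1} = 0
G(21) = mex{0,0,0} = 1
G(22) = mex{1,1,1} = 0
G(23) = mex{0,0,0} = 1
G(24) = mex{1,1,1} = 0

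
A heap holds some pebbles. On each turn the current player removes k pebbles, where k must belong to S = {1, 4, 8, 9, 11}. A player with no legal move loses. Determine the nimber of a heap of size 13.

1

n :  0  1  2  3  4  5  6  7  8  9 10 11 12 13
G :  0  1  0  1  2  0  1  0  1  2  3  2  0  1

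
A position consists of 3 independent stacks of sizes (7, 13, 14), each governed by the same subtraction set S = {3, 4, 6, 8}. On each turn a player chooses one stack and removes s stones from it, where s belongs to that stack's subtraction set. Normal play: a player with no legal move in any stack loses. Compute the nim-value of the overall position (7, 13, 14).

All stacks use S = {3, 4, 6, 8}:
n :  0  1  2  3  4  5  6  7  8  9 10 11 12 13 14
G :  0  0  0  1  1  1  2  2  2  3  3  0  0  0  1
Stack A: G(7) = 2.
Stack B: G(13) = 0.
Stack C: G(14) = 1.
Combined Grundy value = 2 ⊕ 0 ⊕ 1 = 3.

3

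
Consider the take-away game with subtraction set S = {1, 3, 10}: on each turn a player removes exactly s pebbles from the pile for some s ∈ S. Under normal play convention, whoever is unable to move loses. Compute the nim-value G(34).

G(0) = 0
G(1) = mex{0} = 1
G(2) = mex{1} = 0
G(3) = mex{0,0} = 1
G(4) = mex{1,1} = 0
G(5) = mex{0,0} = 1
G(6) = mex{1,1} = 0
G(7) = mex{0,0} = 1
G(8) = mex{1,1} = 0
G(9) = mex{0,0} = 1
G(10) = mex{1,1,0} = 2
G(11) = mex{2,0,1} = 3
G(12) = mex{3,1,0} = 2
G(13) = mex{2,2,1} = 0
G(14) = mex{0,3,0} = 1
G(15) = mex{1,2,1} = 0
G(16) = mex{0,0,0} = 1
G(17) = mex{1,1,1} = 0
G(18) = mex{0,0,0} = 1
G(19) = mex{1,1,1} = 0
G(20) = mex{0,0,2} = 1
G(21) = mex{1,1,3} = 0
G(22) = mex{0,0,2} = 1
G(23) = mex{1,1,0} = 2
G(24) = mex{2,0,1} = 3
G(25) = mex{3,1,0} = 2
G(26) = mex{2,2,1} = 0
G(27) = mex{0,3,0} = 1
G(28) = mex{1,2,1} = 0
G(29) = mex{0,0,0} = 1
G(30) = mex{1,1,1} = 0
G(31) = mex{0,0,0} = 1
G(32) = mex{1,1,1} = 0
G(33) = mex{0,0,2} = 1
G(34) = mex{1,1,3} = 0

0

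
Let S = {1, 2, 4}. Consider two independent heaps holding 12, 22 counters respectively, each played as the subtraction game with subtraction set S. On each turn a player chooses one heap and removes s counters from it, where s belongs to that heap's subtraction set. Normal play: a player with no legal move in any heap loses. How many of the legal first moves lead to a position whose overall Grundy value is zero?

All heaps use S = {1, 2, 4}:
G(0) = 0
G(1) = mex{0} = 1
G(2) = mex{1,0} = 2
G(3) = mex{2,1} = 0
G(4) = mex{0,2,0} = 1
G(5) = mex{1,0,1} = 2
G(6) = mex{2,1,2} = 0
G(7) = mex{0,2,0} = 1
G(8) = mex{1,0,1} = 2
G(9) = mex{2,1,2} = 0
G(10) = mex{0,2,0} = 1
G(11) = mex{1,0,1} = 2
G(12) = mex{2,1,2} = 0
G(13) = mex{0,2,0} = 1
G(14) = mex{1,0,1} = 2
G(15) = mex{2,1,2} = 0
G(16) = mex{0,2,0} = 1
G(17) = mex{1,0,1} = 2
G(18) = mex{2,1,2} = 0
G(19) = mex{0,2,0} = 1
G(20) = mex{1,0,1} = 2
G(21) = mex{2,1,2} = 0
G(22) = mex{0,2,0} = 1
Heap A: G(12) = 0.
Heap B: G(22) = 1.
Combined Grundy value = 0 ⊕ 1 = 1.
A winning move leaves total XOR = 0, i.e. changes one component's Grundy value g to g ⊕ X where X is the current total.
Heap A: need g' = 0⊕1 = 1. Options: 12−1→G=2, 12−2→G=1, 12−4→G=2. Hits: 1.
Heap B: need g' = 1⊕1 = 0. Options: 22−1→G=0, 22−2→G=2, 22−4→G=0. Hits: 2.

3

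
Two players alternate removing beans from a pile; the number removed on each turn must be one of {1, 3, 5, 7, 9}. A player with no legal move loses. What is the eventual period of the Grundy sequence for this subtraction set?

2

n :  0  1  2  3  4  5  6  7  8  9 10 11 12 13 14
G :  0  1  0  1  0  1  0  1  0  1  0  1  0  1  0
G(n+2) = G(n) holds for n = 0,…,8 (a full window of length max(S) = 9), so the sequence is purely periodic with period 2.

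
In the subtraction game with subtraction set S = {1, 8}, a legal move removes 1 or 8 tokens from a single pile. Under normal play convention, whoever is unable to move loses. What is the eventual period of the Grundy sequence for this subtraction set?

n :  0  1  2  3  4  5  6  7  8  9 10 11 12 13 14 15 16 17 18 19
G :  0  1  0  1  0  1  0  1  2  0  1  0  1  0  1  0  1  2  0  1
G(n+9) = G(n) holds for n = 0,…,7 (a full window of length max(S) = 8), so the sequence is purely periodic with period 9.

9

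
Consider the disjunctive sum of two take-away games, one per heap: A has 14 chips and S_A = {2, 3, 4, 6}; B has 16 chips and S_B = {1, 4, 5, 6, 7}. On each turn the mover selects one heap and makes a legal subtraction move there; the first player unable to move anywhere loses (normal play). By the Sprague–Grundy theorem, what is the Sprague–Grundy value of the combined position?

Heap A, S = {2, 3, 4, 6}:
G(0) = 0
G(1) = mex{} = 0
G(2) = mex{0} = 1
G(3) = mex{0,0} = 1
G(4) = mex{1,0,0} = 2
G(5) = mex{1,1,0} = 2
G(6) = mex{2,1,1,0} = 3
G(7) = mex{2,2,1,0} = 3
G(8) = mex{3,2,2,1} = 0
G(9) = mex{3,3,2,1} = 0
G(10) = mex{0,3,3,2} = 1
G(11) = mex{0,0,3,2} = 1
G(12) = mex{1,0,0,3} = 2
G(13) = mex{1,1,0,3} = 2
G(14) = mex{2,1,1,0} = 3
G_A(14) = 3.
Heap B, S = {1, 4, 5, 6, 7}:
G(0) = 0
G(1) = mex{0} = 1
G(2) = mex{1} = 0
G(3) = mex{0} = 1
G(4) = mex{1,0} = 2
G(5) = mex{2,1,0} = 3
G(6) = mex{3,0,1,0} = 2
G(7) = mex{2,1,0,1,0} = 3
G(8) = mex{3,2,1,0,1} = 4
G(9) = mex{4,3,2,1,0} = 5
G(10) = mex{5,2,3,2,1} = 0
G(11) = mex{0,3,2,3,2} = 1
G(12) = mex{1,4,3,2,3} = 0
G(13) = mex{0,5,4,3,2} = 1
G(14) = mex{1,0,5,4,3} = 2
G(15) = mex{2,1,0,5,4} = 3
G(16) = mex{3,0,1,0,5} = 2
G_B(16) = 2.
Combined Grundy value = 3 ⊕ 2 = 1.

1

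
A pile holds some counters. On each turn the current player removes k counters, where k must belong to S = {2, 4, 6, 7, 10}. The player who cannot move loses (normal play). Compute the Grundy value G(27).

G(0) = 0
G(1) = mex{} = 0
G(2) = mex{0} = 1
G(3) = mex{0} = 1
G(4) = mex{1,0} = 2
G(5) = mex{1,0} = 2
G(6) = mex{2,1,0} = 3
G(7) = mex{2,1,0,0} = 3
G(8) = mex{3,2,1,0} = 4
G(9) = mex{3,2,1,1} = 0
G(10) = mex{4,3,2,1,0} = 5
G(11) = mex{0,3,2,2,0} = 1
G(12) = mex{5,4,3,2,1} = 0
G(13) = mex{1,0,3,3,1} = 2
G(14) = mex{0,5,4,3,2} = 1
G(15) = mex{2,1,0,4,2} = 3
G(16) = mex{1,0,5,0,3} = 2
G(17) = mex{3,2,1,5,3} = 0
G(18) = mex{2,1,0,1,4} = 3
G(19) = mex{0,3,2,0,0} = 1
G(20) = mex{3,2,1,2,5} = 0
G(21) = mex{1,0,3,1,1} = 2
G(22) = mex{0,3,2,3,0} = 1
G(23) = mex{2,1,0,2,2} = 3
G(24) = mex{1,0,3,0,1} = 2
G(25) = mex{3,2,1,3,3} = 0
G(26) = mex{2,1,0,1,2} = 3
G(27) = mex{0,3,2,0,0} = 1

1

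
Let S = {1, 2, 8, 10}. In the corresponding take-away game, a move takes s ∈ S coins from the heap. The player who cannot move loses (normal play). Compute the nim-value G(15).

0

n :  0  1  2  3  4  5  6  7  8  9 10 11 12 13 14 15
G :  0  1  2  0  1  2  0  1  2  0  1  2  0  1  2  0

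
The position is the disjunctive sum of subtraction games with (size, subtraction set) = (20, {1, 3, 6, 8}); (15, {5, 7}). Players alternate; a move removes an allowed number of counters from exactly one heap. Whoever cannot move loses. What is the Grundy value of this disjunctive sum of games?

0

Heap A, S = {1, 3, 6, 8}:
n :  0  1  2  3  4  5  6  7  8  9 10 11 12 13 14 15 16 17 18 19 20
G :  0  1  0  1  0  1  2  3  2  0  1  0  1  0  1  2  3  2  0  1  0
G_A(20) = 0.
Heap B, S = {5, 7}:
G(0) = 0
G(1) = mex{} = 0
G(2) = mex{} = 0
G(3) = mex{} = 0
G(4) = mex{} = 0
G(5) = mex{0} = 1
G(6) = mex{0} = 1
G(7) = mex{0,0} = 1
G(8) = mex{0,0} = 1
G(9) = mex{0,0} = 1
G(10) = mex{1,0} = 2
G(11) = mex{1,0} = 2
G(12) = mex{1,1} = 0
G(13) = mex{1,1} = 0
G(14) = mex{1,1} = 0
G(15) = mex{2,1} = 0
G_B(15) = 0.
Combined Grundy value = 0 ⊕ 0 = 0.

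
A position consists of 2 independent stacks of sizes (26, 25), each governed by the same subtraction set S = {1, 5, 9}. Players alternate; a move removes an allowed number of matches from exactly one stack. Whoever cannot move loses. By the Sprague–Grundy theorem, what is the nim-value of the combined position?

1

All stacks use S = {1, 5, 9}:
G(0) = 0
G(1) = mex{0} = 1
G(2) = mex{1} = 0
G(3) = mex{0} = 1
G(4) = mex{1} = 0
G(5) = mex{0,0} = 1
G(6) = mex{1,1} = 0
G(7) = mex{0,0} = 1
G(8) = mex{1,1} = 0
G(9) = mex{0,0,0} = 1
G(10) = mex{1,1,1} = 0
G(11) = mex{0,0,0} = 1
G(12) = mex{1,1,1} = 0
G(13) = mex{0,0,0} = 1
G(14) = mex{1,1,1} = 0
G(15) = mex{0,0,0} = 1
G(16) = mex{1,1,1} = 0
G(17) = mex{0,0,0} = 1
G(18) = mex{1,1,1} = 0
G(19) = mex{0,0,0} = 1
G(20) = mex{1,1,1} = 0
G(21) = mex{0,0,0} = 1
G(22) = mex{1,1,1} = 0
G(23) = mex{0,0,0} = 1
G(24) = mex{1,1,1} = 0
G(25) = mex{0,0,0} = 1
G(26) = mex{1,1,1} = 0
Stack A: G(26) = 0.
Stack B: G(25) = 1.
Combined Grundy value = 0 ⊕ 1 = 1.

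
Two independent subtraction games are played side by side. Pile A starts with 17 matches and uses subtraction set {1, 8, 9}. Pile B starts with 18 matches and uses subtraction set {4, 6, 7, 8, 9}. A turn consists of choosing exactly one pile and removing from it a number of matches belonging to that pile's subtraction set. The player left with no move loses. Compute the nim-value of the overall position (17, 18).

Pile A, S = {1, 8, 9}:
n :  0  1  2  3  4  5  6  7  8  9 10 11 12 13 14 15 16 17
G :  0  1  0  1  0  1  0  1  2  3  2  3  2  3  2  3  0  1
G_A(17) = 1.
Pile B, S = {4, 6, 7, 8, 9}:
G(0) = 0
G(1) = mex{} = 0
G(2) = mex{} = 0
G(3) = mex{} = 0
G(4) = mex{0} = 1
G(5) = mex{0} = 1
G(6) = mex{0,0} = 1
G(7) = mex{0,0,0} = 1
G(8) = mex{1,0,0,0} = 2
G(9) = mex{1,0,0,0,0} = 2
G(10) = mex{1,1,0,0,0} = 2
G(11) = mex{1,1,1,0,0} = 2
G(12) = mex{2,1,1,1,0} = 3
G(13) = mex{2,1,1,1,1} = 0
G(14) = mex{2,2,1,1,1} = 0
G(15) = mex{2,2,2,1,1} = 0
G(16) = mex{3,2,2,2,1} = 0
G(17) = mex{0,2,2,2,2} = 1
G(18) = mex{0,3,2,2,2} = 1
G_B(18) = 1.
Combined Grundy value = 1 ⊕ 1 = 0.

0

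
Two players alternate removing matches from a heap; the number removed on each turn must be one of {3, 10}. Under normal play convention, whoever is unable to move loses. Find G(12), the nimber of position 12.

G(0) = 0
G(1) = mex{} = 0
G(2) = mex{} = 0
G(3) = mex{0} = 1
G(4) = mex{0} = 1
G(5) = mex{0} = 1
G(6) = mex{1} = 0
G(7) = mex{1} = 0
G(8) = mex{1} = 0
G(9) = mex{0} = 1
G(10) = mex{0,0} = 1
G(11) = mex{0,0} = 1
G(12) = mex{1,0} = 2

2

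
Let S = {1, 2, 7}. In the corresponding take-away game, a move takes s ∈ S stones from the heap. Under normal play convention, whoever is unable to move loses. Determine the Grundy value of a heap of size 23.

2

n :  0  1  2  3  4  5  6  7  8  9 10 11 12 13 14 15 16 17 18 19 20 21 22 23
G :  0  1  2  0  1  2  0  1  2  0  1  2  0  1  2  0  1  2  0  1  2  0  1  2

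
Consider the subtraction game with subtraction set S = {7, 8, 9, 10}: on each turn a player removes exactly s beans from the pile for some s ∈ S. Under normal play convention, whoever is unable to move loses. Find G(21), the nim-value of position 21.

0

G(0) = 0
G(1) = mex{} = 0
G(2) = mex{} = 0
G(3) = mex{} = 0
G(4) = mex{} = 0
G(5) = mex{} = 0
G(6) = mex{} = 0
G(7) = mex{0} = 1
G(8) = mex{0,0} = 1
G(9) = mex{0,0,0} = 1
G(10) = mex{0,0,0,0} = 1
G(11) = mex{0,0,0,0} = 1
G(12) = mex{0,0,0,0} = 1
G(13) = mex{0,0,0,0} = 1
G(14) = mex{1,0,0,0} = 2
G(15) = mex{1,1,0,0} = 2
G(16) = mex{1,1,1,0} = 2
G(17) = mex{1,1,1,1} = 0
G(18) = mex{1,1,1,1} = 0
G(19) = mex{1,1,1,1} = 0
G(20) = mex{1,1,1,1} = 0
G(21) = mex{2,1,1,1} = 0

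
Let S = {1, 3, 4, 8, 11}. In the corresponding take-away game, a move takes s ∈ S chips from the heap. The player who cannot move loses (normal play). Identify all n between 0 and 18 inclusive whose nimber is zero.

n :  0  1  2  3  4  5  6  7  8  9 10 11 12 13 14 15 16 17 18
G :  0  1  0  1  2  3  2  0  1  0  1  2  3  2  0  1  0  1  2
P-positions are exactly the n with G(n) = 0.

0, 2, 7, 9, 14, 16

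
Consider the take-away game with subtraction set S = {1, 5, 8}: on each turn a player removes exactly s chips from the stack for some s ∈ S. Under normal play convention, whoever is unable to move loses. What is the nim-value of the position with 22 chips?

3

G(0) = 0
G(1) = mex{0} = 1
G(2) = mex{1} = 0
G(3) = mex{0} = 1
G(4) = mex{1} = 0
G(5) = mex{0,0} = 1
G(6) = mex{1,1} = 0
G(7) = mex{0,0} = 1
G(8) = mex{1,1,0} = 2
G(9) = mex{2,0,1} = 3
G(10) = mex{3,1,0} = 2
G(11) = mex{2,0,1} = 3
G(12) = mex{3,1,0} = 2
G(13) = mex{2,2,1} = 0
G(14) = mex{0,3,0} = 1
G(15) = mex{1,2,1} = 0
G(16) = mex{0,3,2} = 1
G(17) = mex{1,2,3} = 0
G(18) = mex{0,0,2} = 1
G(19) = mex{1,1,3} = 0
G(20) = mex{0,0,2} = 1
G(21) = mex{1,1,0} = 2
G(22) = mex{2,0,1} = 3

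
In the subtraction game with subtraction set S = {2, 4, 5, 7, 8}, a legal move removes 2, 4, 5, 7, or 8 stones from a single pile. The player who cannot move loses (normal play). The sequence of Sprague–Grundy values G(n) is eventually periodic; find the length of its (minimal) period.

n :  0  1  2  3  4  5  6  7  8  9 10 11 12 13 14 15 16 17 18 19 20 21
G :  0  0  1  1  2  2  3  3  4  4  0  0  1  1  2  2  3  3  4  4  0  0
G(n+10) = G(n) holds for n = 0,…,7 (a full window of length max(S) = 8), so the sequence is purely periodic with period 10.

10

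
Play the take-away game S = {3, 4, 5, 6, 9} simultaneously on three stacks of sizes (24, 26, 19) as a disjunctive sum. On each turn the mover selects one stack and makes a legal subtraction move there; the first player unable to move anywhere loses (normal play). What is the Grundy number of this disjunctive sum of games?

2

All stacks use S = {3, 4, 5, 6, 9}:
n :  0  1  2  3  4  5  6  7  8  9 10 11 12 13 14 15 16 17 18 19 20 21 22 23 24 25 26
G :  0  0  0  1  1  1  2  2  2  3  3  3  0  0  0  1  1  1  2  2  2  3  3  3  0  0  0
Stack A: G(24) = 0.
Stack B: G(26) = 0.
Stack C: G(19) = 2.
Combined Grundy value = 0 ⊕ 0 ⊕ 2 = 2.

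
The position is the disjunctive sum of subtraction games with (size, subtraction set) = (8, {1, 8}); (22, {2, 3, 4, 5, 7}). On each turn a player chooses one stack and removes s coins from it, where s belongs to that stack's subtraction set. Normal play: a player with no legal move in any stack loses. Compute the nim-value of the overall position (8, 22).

Stack A, S = {1, 8}:
n : 0 1 2 3 4 5 6 7 8
G : 0 1 0 1 0 1 0 1 2
G_A(8) = 2.
Stack B, S = {2, 3, 4, 5, 7}:
G(0) = 0
G(1) = mex{} = 0
G(2) = mex{0} = 1
G(3) = mex{0,0} = 1
G(4) = mex{1,0,0} = 2
G(5) = mex{1,1,0,0} = 2
G(6) = mex{2,1,1,0} = 3
G(7) = mex{2,2,1,1,0} = 3
G(8) = mex{3,2,2,1,0} = 4
G(9) = mex{3,3,2,2,1} = 0
G(10) = mex{4,3,3,2,1} = 0
G(11) = mex{0,4,3,3,2} = 1
G(12) = mex{0,0,4,3,2} = 1
G(13) = mex{1,0,0,4,3} = 2
G(14) = mex{1,1,0,0,3} = 2
G(15) = mex{2,1,1,0,4} = 3
G(16) = mex{2,2,1,1,0} = 3
G(17) = mex{3,2,2,1,0} = 4
G(18) = mex{3,3,2,2,1} = 0
G(19) = mex{4,3,3,2,1} = 0
G(20) = mex{0,4,3,3,2} = 1
G(21) = mex{0,0,4,3,2} = 1
G(22) = mex{1,0,0,4,3} = 2
G_B(22) = 2.
Combined Grundy value = 2 ⊕ 2 = 0.

0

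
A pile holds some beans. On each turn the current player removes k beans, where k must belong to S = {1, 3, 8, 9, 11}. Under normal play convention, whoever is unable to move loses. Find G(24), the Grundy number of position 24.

G(0) = 0
G(1) = mex{0} = 1
G(2) = mex{1} = 0
G(3) = mex{0,0} = 1
G(4) = mex{1,1} = 0
G(5) = mex{0,0} = 1
G(6) = mex{1,1} = 0
G(7) = mex{0,0} = 1
G(8) = mex{1,1,0} = 2
G(9) = mex{2,0,1,0} = 3
G(10) = mex{3,1,0,1} = 2
G(11) = mex{2,2,1,0,0} = 3
G(12) = mex{3,3,0,1,1} = 2
G(13) = mex{2,2,1,0,0} = 3
G(14) = mex{3,3,0,1,1} = 2
G(15) = mex{2,2,1,0,0} = 3
G(16) = mex{3,3,2,1,1} = 0
G(17) = mex{0,2,3,2,0} = 1
G(18) = mex{1,3,2,3,1} = 0
G(19) = mex{0,0,3,2,2} = 1
G(20) = mex{1,1,2,3,3} = 0
G(21) = mex{0,0,3,2,2} = 1
G(22) = mex{1,1,2,3,3} = 0
G(23) = mex{0,0,3,2,2} = 1
G(24) = mex{1,1,0,3,3} = 2

2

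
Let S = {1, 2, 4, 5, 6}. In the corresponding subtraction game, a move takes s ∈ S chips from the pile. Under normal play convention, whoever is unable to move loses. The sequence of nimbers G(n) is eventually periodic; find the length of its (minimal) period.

10

n :  0  1  2  3  4  5  6  7  8  9 10 11 12 13 14 15 16 17 18 19 20 21
G :  0  1  2  0  1  2  3  4  5  3  0  1  2  0  1  2  3  4  5  3  0  1
G(n+10) = G(n) holds for n = 0,…,5 (a full window of length max(S) = 6), so the sequence is purely periodic with period 10.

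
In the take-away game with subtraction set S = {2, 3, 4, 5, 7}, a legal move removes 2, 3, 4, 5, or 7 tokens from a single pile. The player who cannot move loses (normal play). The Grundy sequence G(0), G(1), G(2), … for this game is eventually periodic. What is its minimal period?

G(0) = 0
G(1) = mex{} = 0
G(2) = mex{0} = 1
G(3) = mex{0,0} = 1
G(4) = mex{1,0,0} = 2
G(5) = mex{1,1,0,0} = 2
G(6) = mex{2,1,1,0} = 3
G(7) = mex{2,2,1,1,0} = 3
G(8) = mex{3,2,2,1,0} = 4
G(9) = mex{3,3,2,2,1} = 0
G(10) = mex{4,3,3,2,1} = 0
G(11) = mex{0,4,3,3,2} = 1
G(12) = mex{0,0,4,3,2} = 1
G(13) = mex{1,0,0,4,3} = 2
G(14) = mex{1,1,0,0,3} = 2
G(15) = mex{2,1,1,0,4} = 3
G(16) = mex{2,2,1,1,0} = 3
G(17) = mex{3,2,2,1,0} = 4
G(18) = mex{3,3,2,2,1} = 0
G(19) = mex{4,3,3,2,1} = 0
G(n+9) = G(n) holds for n = 0,…,6 (a full window of length max(S) = 7), so the sequence is purely periodic with period 9.

9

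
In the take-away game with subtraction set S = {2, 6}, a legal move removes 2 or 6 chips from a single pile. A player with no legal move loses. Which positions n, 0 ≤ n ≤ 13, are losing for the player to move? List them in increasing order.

0, 1, 4, 5, 8, 9, 12, 13

G(0) = 0
G(1) = mex{} = 0
G(2) = mex{0} = 1
G(3) = mex{0} = 1
G(4) = mex{1} = 0
G(5) = mex{1} = 0
G(6) = mex{0,0} = 1
G(7) = mex{0,0} = 1
G(8) = mex{1,1} = 0
G(9) = mex{1,1} = 0
G(10) = mex{0,0} = 1
G(11) = mex{0,0} = 1
G(12) = mex{1,1} = 0
G(13) = mex{1,1} = 0
P-positions are exactly the n with G(n) = 0.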